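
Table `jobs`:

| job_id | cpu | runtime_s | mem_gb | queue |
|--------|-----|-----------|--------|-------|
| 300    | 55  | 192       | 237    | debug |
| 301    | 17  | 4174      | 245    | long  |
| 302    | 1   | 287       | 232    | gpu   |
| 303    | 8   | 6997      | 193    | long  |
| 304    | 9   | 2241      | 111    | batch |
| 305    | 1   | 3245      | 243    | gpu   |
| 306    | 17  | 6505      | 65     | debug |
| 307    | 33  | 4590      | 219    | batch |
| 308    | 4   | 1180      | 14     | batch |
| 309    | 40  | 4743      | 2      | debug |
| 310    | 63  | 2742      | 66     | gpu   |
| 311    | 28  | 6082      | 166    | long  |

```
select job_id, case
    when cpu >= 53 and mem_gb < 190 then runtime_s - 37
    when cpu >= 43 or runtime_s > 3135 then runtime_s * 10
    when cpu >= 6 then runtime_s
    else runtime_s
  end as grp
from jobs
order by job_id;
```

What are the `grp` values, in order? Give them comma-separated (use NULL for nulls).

job_id=300: cpu >= 43 or runtime_s > 3135 → 1920
job_id=301: cpu >= 43 or runtime_s > 3135 → 41740
job_id=302: ELSE → 287
job_id=303: cpu >= 43 or runtime_s > 3135 → 69970
job_id=304: cpu >= 6 → 2241
job_id=305: cpu >= 43 or runtime_s > 3135 → 32450
job_id=306: cpu >= 43 or runtime_s > 3135 → 65050
job_id=307: cpu >= 43 or runtime_s > 3135 → 45900
job_id=308: ELSE → 1180
job_id=309: cpu >= 43 or runtime_s > 3135 → 47430
job_id=310: cpu >= 53 and mem_gb < 190 → 2705
job_id=311: cpu >= 43 or runtime_s > 3135 → 60820

1920, 41740, 287, 69970, 2241, 32450, 65050, 45900, 1180, 47430, 2705, 60820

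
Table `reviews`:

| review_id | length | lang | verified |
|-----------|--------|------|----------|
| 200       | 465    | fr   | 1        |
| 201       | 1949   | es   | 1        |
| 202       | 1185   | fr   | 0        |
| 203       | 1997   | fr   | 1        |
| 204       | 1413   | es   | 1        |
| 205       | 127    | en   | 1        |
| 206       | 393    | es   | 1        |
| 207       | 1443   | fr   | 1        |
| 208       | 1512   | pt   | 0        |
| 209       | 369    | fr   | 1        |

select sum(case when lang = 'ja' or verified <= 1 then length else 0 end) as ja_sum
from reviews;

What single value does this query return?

review_id=200: ✓ → 465
review_id=201: ✓ → 1949
review_id=202: ✓ → 1185
review_id=203: ✓ → 1997
review_id=204: ✓ → 1413
review_id=205: ✓ → 127
review_id=206: ✓ → 393
review_id=207: ✓ → 1443
review_id=208: ✓ → 1512
review_id=209: ✓ → 369
ja_sum = 465 + 1949 + 1185 + 1997 + 1413 + 127 + 393 + 1443 + 1512 + 369 = 10853

10853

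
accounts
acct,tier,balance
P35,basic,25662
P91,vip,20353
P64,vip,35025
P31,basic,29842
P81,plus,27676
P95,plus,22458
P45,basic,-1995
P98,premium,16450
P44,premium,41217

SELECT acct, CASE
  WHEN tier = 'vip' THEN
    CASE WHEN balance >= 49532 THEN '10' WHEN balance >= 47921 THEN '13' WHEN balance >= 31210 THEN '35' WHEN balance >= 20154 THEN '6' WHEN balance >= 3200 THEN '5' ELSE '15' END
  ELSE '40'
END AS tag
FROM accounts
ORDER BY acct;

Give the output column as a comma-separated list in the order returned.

acct=P31: tier='basic' → outer ELSE → 40
acct=P35: tier='basic' → outer ELSE → 40
acct=P44: tier='premium' → outer ELSE → 40
acct=P45: tier='basic' → outer ELSE → 40
acct=P64: tier='vip' → inner[balance >= 31210] → 35
acct=P81: tier='plus' → outer ELSE → 40
acct=P91: tier='vip' → inner[balance >= 20154] → 6
acct=P95: tier='plus' → outer ELSE → 40
acct=P98: tier='premium' → outer ELSE → 40

40, 40, 40, 40, 35, 40, 6, 40, 40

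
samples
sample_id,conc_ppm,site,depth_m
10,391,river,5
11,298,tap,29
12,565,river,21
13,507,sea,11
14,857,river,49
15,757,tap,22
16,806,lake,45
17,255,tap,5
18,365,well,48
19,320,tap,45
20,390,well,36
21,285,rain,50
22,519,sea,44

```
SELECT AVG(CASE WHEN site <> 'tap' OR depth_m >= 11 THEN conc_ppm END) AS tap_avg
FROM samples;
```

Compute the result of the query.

sample_id=10: ✓ → 391
sample_id=11: ✓ → 298
sample_id=12: ✓ → 565
sample_id=13: ✓ → 507
sample_id=14: ✓ → 857
sample_id=15: ✓ → 757
sample_id=16: ✓ → 806
sample_id=17: ✗
sample_id=18: ✓ → 365
sample_id=19: ✓ → 320
sample_id=20: ✓ → 390
sample_id=21: ✓ → 285
sample_id=22: ✓ → 519
tap_avg = (391 + 298 + 565 + 507 + 857 + 757 + 806 + 365 + 320 + 390 + 285 + 519) / 12 = 505

505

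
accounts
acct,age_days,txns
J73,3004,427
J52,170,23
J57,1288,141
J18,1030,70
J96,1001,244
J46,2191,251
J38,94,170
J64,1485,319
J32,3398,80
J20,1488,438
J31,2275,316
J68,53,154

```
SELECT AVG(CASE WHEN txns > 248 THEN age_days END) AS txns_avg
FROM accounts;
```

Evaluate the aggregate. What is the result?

acct=J73: ✓ → 3004
acct=J52: ✗
acct=J57: ✗
acct=J18: ✗
acct=J96: ✗
acct=J46: ✓ → 2191
acct=J38: ✗
acct=J64: ✓ → 1485
acct=J32: ✗
acct=J20: ✓ → 1488
acct=J31: ✓ → 2275
acct=J68: ✗
txns_avg = (3004 + 2191 + 1485 + 1488 + 2275) / 5 = 2088.6

2088.6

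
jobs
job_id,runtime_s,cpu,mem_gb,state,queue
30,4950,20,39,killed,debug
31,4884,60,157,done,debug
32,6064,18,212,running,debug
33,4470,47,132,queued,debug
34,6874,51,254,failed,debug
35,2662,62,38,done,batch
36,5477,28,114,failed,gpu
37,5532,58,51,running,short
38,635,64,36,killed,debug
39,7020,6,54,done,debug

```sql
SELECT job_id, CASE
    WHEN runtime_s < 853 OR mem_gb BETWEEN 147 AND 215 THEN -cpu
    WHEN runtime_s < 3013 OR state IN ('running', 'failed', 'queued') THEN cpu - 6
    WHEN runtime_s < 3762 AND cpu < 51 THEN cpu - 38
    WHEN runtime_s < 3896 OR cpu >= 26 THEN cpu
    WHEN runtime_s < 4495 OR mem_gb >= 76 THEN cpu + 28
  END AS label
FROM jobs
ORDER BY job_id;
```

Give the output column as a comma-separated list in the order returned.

NULL, -60, -18, 41, 45, 56, 22, 52, -64, NULL

job_id=30: (no match → NULL) → NULL
job_id=31: runtime_s < 853 OR mem_gb BETWEEN 147 AND 215 → -60
job_id=32: runtime_s < 853 OR mem_gb BETWEEN 147 AND 215 → -18
job_id=33: runtime_s < 3013 OR state IN ('running', 'failed', 'queued') → 41
job_id=34: runtime_s < 3013 OR state IN ('running', 'failed', 'queued') → 45
job_id=35: runtime_s < 3013 OR state IN ('running', 'failed', 'queued') → 56
job_id=36: runtime_s < 3013 OR state IN ('running', 'failed', 'queued') → 22
job_id=37: runtime_s < 3013 OR state IN ('running', 'failed', 'queued') → 52
job_id=38: runtime_s < 853 OR mem_gb BETWEEN 147 AND 215 → -64
job_id=39: (no match → NULL) → NULL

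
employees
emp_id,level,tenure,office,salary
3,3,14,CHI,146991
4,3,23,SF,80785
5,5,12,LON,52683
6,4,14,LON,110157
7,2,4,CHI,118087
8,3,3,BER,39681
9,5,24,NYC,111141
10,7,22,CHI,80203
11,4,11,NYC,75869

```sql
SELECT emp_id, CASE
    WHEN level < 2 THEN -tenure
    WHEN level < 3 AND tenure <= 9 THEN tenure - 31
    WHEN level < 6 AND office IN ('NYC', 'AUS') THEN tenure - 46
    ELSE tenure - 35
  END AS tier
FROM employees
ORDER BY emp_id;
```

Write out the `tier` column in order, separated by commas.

-21, -12, -23, -21, -27, -32, -22, -13, -35

emp_id=3: ELSE → -21
emp_id=4: ELSE → -12
emp_id=5: ELSE → -23
emp_id=6: ELSE → -21
emp_id=7: level < 3 AND tenure <= 9 → -27
emp_id=8: ELSE → -32
emp_id=9: level < 6 AND office IN ('NYC', 'AUS') → -22
emp_id=10: ELSE → -13
emp_id=11: level < 6 AND office IN ('NYC', 'AUS') → -35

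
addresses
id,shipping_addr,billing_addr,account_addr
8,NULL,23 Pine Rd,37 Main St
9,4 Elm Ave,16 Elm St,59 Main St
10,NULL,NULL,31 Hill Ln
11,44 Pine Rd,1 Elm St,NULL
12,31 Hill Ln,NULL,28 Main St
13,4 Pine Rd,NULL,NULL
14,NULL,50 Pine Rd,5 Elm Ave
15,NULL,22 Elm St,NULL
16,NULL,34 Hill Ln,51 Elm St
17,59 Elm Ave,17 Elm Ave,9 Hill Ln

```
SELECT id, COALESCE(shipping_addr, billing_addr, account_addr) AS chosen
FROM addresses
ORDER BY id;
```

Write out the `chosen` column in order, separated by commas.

23 Pine Rd, 4 Elm Ave, 31 Hill Ln, 44 Pine Rd, 31 Hill Ln, 4 Pine Rd, 50 Pine Rd, 22 Elm St, 34 Hill Ln, 59 Elm Ave

id=8: shipping_addr=NULL, billing_addr=23 Pine Rd → 23 Pine Rd
id=9: shipping_addr=4 Elm Ave → 4 Elm Ave
id=10: shipping_addr=NULL, billing_addr=NULL, account_addr=31 Hill Ln → 31 Hill Ln
id=11: shipping_addr=44 Pine Rd → 44 Pine Rd
id=12: shipping_addr=31 Hill Ln → 31 Hill Ln
id=13: shipping_addr=4 Pine Rd → 4 Pine Rd
id=14: shipping_addr=NULL, billing_addr=50 Pine Rd → 50 Pine Rd
id=15: shipping_addr=NULL, billing_addr=22 Elm St → 22 Elm St
id=16: shipping_addr=NULL, billing_addr=34 Hill Ln → 34 Hill Ln
id=17: shipping_addr=59 Elm Ave → 59 Elm Ave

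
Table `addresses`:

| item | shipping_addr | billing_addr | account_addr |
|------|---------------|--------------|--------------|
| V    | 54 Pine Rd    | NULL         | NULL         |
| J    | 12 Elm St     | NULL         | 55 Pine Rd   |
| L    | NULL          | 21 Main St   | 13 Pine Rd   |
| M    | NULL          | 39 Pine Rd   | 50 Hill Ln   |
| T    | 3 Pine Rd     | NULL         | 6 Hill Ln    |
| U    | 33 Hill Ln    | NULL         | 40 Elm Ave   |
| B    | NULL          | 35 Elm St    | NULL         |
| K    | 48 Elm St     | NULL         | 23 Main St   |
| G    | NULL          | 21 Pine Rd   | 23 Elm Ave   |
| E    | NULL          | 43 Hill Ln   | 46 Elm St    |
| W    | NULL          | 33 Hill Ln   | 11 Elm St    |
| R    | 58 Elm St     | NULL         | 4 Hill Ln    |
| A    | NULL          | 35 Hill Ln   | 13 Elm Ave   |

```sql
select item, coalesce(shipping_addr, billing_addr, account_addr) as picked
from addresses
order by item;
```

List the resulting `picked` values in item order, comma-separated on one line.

item=A: shipping_addr=NULL, billing_addr=35 Hill Ln → 35 Hill Ln
item=B: shipping_addr=NULL, billing_addr=35 Elm St → 35 Elm St
item=E: shipping_addr=NULL, billing_addr=43 Hill Ln → 43 Hill Ln
item=G: shipping_addr=NULL, billing_addr=21 Pine Rd → 21 Pine Rd
item=J: shipping_addr=12 Elm St → 12 Elm St
item=K: shipping_addr=48 Elm St → 48 Elm St
item=L: shipping_addr=NULL, billing_addr=21 Main St → 21 Main St
item=M: shipping_addr=NULL, billing_addr=39 Pine Rd → 39 Pine Rd
item=R: shipping_addr=58 Elm St → 58 Elm St
item=T: shipping_addr=3 Pine Rd → 3 Pine Rd
item=U: shipping_addr=33 Hill Ln → 33 Hill Ln
item=V: shipping_addr=54 Pine Rd → 54 Pine Rd
item=W: shipping_addr=NULL, billing_addr=33 Hill Ln → 33 Hill Ln

35 Hill Ln, 35 Elm St, 43 Hill Ln, 21 Pine Rd, 12 Elm St, 48 Elm St, 21 Main St, 39 Pine Rd, 58 Elm St, 3 Pine Rd, 33 Hill Ln, 54 Pine Rd, 33 Hill Ln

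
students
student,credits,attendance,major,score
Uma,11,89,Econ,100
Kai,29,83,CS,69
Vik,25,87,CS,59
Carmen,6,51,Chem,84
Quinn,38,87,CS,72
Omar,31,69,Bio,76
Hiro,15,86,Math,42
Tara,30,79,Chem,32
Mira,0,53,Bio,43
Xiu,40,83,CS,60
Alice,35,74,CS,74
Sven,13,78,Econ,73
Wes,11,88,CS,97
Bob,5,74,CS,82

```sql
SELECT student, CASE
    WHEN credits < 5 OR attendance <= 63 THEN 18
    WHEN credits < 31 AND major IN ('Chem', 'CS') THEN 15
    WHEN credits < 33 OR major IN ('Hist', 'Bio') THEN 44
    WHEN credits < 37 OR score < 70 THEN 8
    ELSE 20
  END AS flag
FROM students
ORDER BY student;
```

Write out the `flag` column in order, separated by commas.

8, 15, 18, 44, 15, 18, 44, 20, 44, 15, 44, 15, 15, 8

student=Alice: credits < 37 OR score < 70 → 8
student=Bob: credits < 31 AND major IN ('Chem', 'CS') → 15
student=Carmen: credits < 5 OR attendance <= 63 → 18
student=Hiro: credits < 33 OR major IN ('Hist', 'Bio') → 44
student=Kai: credits < 31 AND major IN ('Chem', 'CS') → 15
student=Mira: credits < 5 OR attendance <= 63 → 18
student=Omar: credits < 33 OR major IN ('Hist', 'Bio') → 44
student=Quinn: ELSE → 20
student=Sven: credits < 33 OR major IN ('Hist', 'Bio') → 44
student=Tara: credits < 31 AND major IN ('Chem', 'CS') → 15
student=Uma: credits < 33 OR major IN ('Hist', 'Bio') → 44
student=Vik: credits < 31 AND major IN ('Chem', 'CS') → 15
student=Wes: credits < 31 AND major IN ('Chem', 'CS') → 15
student=Xiu: credits < 37 OR score < 70 → 8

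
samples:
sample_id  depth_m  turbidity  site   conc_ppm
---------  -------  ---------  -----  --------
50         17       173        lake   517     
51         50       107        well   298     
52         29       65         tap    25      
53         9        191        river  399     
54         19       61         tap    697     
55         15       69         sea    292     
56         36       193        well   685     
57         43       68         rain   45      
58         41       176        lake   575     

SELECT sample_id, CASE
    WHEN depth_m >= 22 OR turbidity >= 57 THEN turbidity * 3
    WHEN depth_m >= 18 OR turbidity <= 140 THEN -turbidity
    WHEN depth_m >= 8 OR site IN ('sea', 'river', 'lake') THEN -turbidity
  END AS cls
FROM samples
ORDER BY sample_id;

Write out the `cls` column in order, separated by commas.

sample_id=50: depth_m >= 22 OR turbidity >= 57 → 519
sample_id=51: depth_m >= 22 OR turbidity >= 57 → 321
sample_id=52: depth_m >= 22 OR turbidity >= 57 → 195
sample_id=53: depth_m >= 22 OR turbidity >= 57 → 573
sample_id=54: depth_m >= 22 OR turbidity >= 57 → 183
sample_id=55: depth_m >= 22 OR turbidity >= 57 → 207
sample_id=56: depth_m >= 22 OR turbidity >= 57 → 579
sample_id=57: depth_m >= 22 OR turbidity >= 57 → 204
sample_id=58: depth_m >= 22 OR turbidity >= 57 → 528

519, 321, 195, 573, 183, 207, 579, 204, 528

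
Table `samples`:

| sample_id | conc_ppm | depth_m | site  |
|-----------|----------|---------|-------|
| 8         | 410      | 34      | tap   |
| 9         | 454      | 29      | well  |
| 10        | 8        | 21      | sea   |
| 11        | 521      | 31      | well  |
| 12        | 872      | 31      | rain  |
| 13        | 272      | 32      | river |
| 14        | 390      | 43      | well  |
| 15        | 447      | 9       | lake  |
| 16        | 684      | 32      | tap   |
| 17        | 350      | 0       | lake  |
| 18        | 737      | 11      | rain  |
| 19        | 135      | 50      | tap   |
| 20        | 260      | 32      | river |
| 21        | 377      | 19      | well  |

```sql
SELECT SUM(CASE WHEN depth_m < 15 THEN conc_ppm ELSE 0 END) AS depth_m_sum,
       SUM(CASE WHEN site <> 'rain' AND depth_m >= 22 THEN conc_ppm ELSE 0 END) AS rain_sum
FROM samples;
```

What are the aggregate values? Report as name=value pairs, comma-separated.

depth_m_sum=1534, rain_sum=3126

[depth_m_sum: depth_m < 15]
sample_id=8: ✗
sample_id=9: ✗
sample_id=10: ✗
sample_id=11: ✗
sample_id=12: ✗
sample_id=13: ✗
sample_id=14: ✗
sample_id=15: ✓ → 447
sample_id=16: ✗
sample_id=17: ✓ → 350
sample_id=18: ✓ → 737
sample_id=19: ✗
sample_id=20: ✗
sample_id=21: ✗
depth_m_sum = 447 + 350 + 737 = 1534
—
[rain_sum: site <> 'rain' AND depth_m >= 22]
sample_id=8: ✓ → 410
sample_id=9: ✓ → 454
sample_id=10: ✗
sample_id=11: ✓ → 521
sample_id=12: ✗
sample_id=13: ✓ → 272
sample_id=14: ✓ → 390
sample_id=15: ✗
sample_id=16: ✓ → 684
sample_id=17: ✗
sample_id=18: ✗
sample_id=19: ✓ → 135
sample_id=20: ✓ → 260
sample_id=21: ✗
rain_sum = 410 + 454 + 521 + 272 + 390 + 684 + 135 + 260 = 3126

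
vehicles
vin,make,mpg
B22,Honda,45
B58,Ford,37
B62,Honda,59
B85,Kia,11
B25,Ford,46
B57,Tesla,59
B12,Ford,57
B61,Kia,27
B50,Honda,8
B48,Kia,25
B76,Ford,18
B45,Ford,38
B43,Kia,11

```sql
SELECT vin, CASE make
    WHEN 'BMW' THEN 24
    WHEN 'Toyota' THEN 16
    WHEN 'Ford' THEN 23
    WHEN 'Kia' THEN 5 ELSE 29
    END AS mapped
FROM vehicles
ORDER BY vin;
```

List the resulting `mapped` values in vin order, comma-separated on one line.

23, 29, 23, 5, 23, 5, 29, 29, 23, 5, 29, 23, 5

vin=B12: make='Ford' → 23
vin=B22: ELSE → 29
vin=B25: make='Ford' → 23
vin=B43: make='Kia' → 5
vin=B45: make='Ford' → 23
vin=B48: make='Kia' → 5
vin=B50: ELSE → 29
vin=B57: ELSE → 29
vin=B58: make='Ford' → 23
vin=B61: make='Kia' → 5
vin=B62: ELSE → 29
vin=B76: make='Ford' → 23
vin=B85: make='Kia' → 5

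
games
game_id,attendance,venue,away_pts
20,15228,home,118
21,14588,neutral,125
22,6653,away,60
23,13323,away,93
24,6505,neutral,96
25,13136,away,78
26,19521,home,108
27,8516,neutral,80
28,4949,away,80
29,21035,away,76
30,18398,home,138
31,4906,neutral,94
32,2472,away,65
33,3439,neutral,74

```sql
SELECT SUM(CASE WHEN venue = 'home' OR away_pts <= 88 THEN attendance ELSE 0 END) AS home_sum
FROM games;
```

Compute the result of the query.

113347

game_id=20: ✓ → 15228
game_id=21: ✗
game_id=22: ✓ → 6653
game_id=23: ✗
game_id=24: ✗
game_id=25: ✓ → 13136
game_id=26: ✓ → 19521
game_id=27: ✓ → 8516
game_id=28: ✓ → 4949
game_id=29: ✓ → 21035
game_id=30: ✓ → 18398
game_id=31: ✗
game_id=32: ✓ → 2472
game_id=33: ✓ → 3439
home_sum = 15228 + 6653 + 13136 + 19521 + 8516 + 4949 + 21035 + 18398 + 2472 + 3439 = 113347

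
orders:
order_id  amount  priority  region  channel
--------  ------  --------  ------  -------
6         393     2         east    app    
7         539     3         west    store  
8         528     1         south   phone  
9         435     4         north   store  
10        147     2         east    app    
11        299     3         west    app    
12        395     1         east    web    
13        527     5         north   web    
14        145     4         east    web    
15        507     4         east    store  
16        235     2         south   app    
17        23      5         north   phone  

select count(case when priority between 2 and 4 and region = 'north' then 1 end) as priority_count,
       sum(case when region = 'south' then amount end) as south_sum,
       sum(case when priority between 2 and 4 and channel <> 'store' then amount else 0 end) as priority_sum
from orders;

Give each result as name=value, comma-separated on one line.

priority_count=1, south_sum=763, priority_sum=1219

[priority_count: priority between 2 and 4 and region = 'north']
order_id=6: ✗
order_id=7: ✗
order_id=8: ✗
order_id=9: ✓ → 1
order_id=10: ✗
order_id=11: ✗
order_id=12: ✗
order_id=13: ✗
order_id=14: ✗
order_id=15: ✗
order_id=16: ✗
order_id=17: ✗
priority_count = COUNT(1) = 1
—
[south_sum: region = 'south']
order_id=6: ✗
order_id=7: ✗
order_id=8: ✓ → 528
order_id=9: ✗
order_id=10: ✗
order_id=11: ✗
order_id=12: ✗
order_id=13: ✗
order_id=14: ✗
order_id=15: ✗
order_id=16: ✓ → 235
order_id=17: ✗
south_sum = 528 + 235 = 763
—
[priority_sum: priority between 2 and 4 and channel <> 'store']
order_id=6: ✓ → 393
order_id=7: ✗
order_id=8: ✗
order_id=9: ✗
order_id=10: ✓ → 147
order_id=11: ✓ → 299
order_id=12: ✗
order_id=13: ✗
order_id=14: ✓ → 145
order_id=15: ✗
order_id=16: ✓ → 235
order_id=17: ✗
priority_sum = 393 + 147 + 299 + 145 + 235 = 1219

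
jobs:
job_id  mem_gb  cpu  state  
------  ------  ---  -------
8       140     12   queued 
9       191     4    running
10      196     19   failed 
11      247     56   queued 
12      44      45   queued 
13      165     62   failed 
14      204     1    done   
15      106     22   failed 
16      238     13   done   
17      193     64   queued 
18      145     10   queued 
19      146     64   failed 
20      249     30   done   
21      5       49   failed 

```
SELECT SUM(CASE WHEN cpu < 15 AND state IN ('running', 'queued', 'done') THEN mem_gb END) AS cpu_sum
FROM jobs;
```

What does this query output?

918

job_id=8: ✓ → 140
job_id=9: ✓ → 191
job_id=10: ✗
job_id=11: ✗
job_id=12: ✗
job_id=13: ✗
job_id=14: ✓ → 204
job_id=15: ✗
job_id=16: ✓ → 238
job_id=17: ✗
job_id=18: ✓ → 145
job_id=19: ✗
job_id=20: ✗
job_id=21: ✗
cpu_sum = 140 + 191 + 204 + 238 + 145 = 918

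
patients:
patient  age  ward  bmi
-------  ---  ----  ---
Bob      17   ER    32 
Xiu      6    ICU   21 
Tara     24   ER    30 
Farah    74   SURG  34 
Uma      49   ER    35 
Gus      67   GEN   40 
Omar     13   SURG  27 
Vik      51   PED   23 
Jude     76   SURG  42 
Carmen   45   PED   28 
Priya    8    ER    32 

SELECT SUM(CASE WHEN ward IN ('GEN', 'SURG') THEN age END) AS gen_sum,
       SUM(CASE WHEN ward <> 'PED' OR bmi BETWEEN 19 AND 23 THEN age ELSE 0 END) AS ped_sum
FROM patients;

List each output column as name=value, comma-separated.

gen_sum=230, ped_sum=385

[gen_sum: ward IN ('GEN', 'SURG')]
patient=Bob: ✗
patient=Xiu: ✗
patient=Tara: ✗
patient=Farah: ✓ → 74
patient=Uma: ✗
patient=Gus: ✓ → 67
patient=Omar: ✓ → 13
patient=Vik: ✗
patient=Jude: ✓ → 76
patient=Carmen: ✗
patient=Priya: ✗
gen_sum = 74 + 67 + 13 + 76 = 230
—
[ped_sum: ward <> 'PED' OR bmi BETWEEN 19 AND 23]
patient=Bob: ✓ → 17
patient=Xiu: ✓ → 6
patient=Tara: ✓ → 24
patient=Farah: ✓ → 74
patient=Uma: ✓ → 49
patient=Gus: ✓ → 67
patient=Omar: ✓ → 13
patient=Vik: ✓ → 51
patient=Jude: ✓ → 76
patient=Carmen: ✗
patient=Priya: ✓ → 8
ped_sum = 17 + 6 + 24 + 74 + 49 + 67 + 13 + 51 + 76 + 8 = 385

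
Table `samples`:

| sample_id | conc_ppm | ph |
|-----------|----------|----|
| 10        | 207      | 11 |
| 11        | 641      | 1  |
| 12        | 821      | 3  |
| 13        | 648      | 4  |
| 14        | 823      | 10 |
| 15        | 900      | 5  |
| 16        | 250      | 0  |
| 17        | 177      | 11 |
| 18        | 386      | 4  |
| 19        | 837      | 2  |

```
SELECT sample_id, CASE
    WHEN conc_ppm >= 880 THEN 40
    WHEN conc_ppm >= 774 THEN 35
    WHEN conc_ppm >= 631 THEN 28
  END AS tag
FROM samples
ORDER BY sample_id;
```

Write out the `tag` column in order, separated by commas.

sample_id=10: (no match → NULL) → NULL
sample_id=11: conc_ppm >= 631 → 28
sample_id=12: conc_ppm >= 774 → 35
sample_id=13: conc_ppm >= 631 → 28
sample_id=14: conc_ppm >= 774 → 35
sample_id=15: conc_ppm >= 880 → 40
sample_id=16: (no match → NULL) → NULL
sample_id=17: (no match → NULL) → NULL
sample_id=18: (no match → NULL) → NULL
sample_id=19: conc_ppm >= 774 → 35

NULL, 28, 35, 28, 35, 40, NULL, NULL, NULL, 35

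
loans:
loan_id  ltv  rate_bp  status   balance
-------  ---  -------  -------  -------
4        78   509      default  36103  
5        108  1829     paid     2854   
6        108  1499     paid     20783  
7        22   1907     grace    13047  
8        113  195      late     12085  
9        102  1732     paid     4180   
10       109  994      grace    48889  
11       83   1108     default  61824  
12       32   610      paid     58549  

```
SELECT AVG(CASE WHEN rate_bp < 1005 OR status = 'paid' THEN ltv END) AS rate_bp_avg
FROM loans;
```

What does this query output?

loan_id=4: ✓ → 78
loan_id=5: ✓ → 108
loan_id=6: ✓ → 108
loan_id=7: ✗
loan_id=8: ✓ → 113
loan_id=9: ✓ → 102
loan_id=10: ✓ → 109
loan_id=11: ✗
loan_id=12: ✓ → 32
rate_bp_avg = (78 + 108 + 108 + 113 + 102 + 109 + 32) / 7 = 92.8571428571

92.8571428571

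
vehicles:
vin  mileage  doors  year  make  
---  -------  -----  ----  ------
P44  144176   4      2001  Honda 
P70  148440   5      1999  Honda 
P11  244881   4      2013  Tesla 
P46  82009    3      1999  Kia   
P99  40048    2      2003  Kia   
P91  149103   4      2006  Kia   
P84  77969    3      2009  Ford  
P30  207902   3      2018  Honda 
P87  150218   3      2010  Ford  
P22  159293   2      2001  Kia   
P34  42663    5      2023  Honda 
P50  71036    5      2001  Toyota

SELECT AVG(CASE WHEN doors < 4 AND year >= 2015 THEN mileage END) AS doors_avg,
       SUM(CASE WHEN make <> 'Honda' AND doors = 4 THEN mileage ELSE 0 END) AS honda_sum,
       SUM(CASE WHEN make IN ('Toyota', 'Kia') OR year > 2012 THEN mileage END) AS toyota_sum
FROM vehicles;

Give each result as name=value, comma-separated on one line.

[doors_avg: doors < 4 AND year >= 2015]
vin=P44: ✗
vin=P70: ✗
vin=P11: ✗
vin=P46: ✗
vin=P99: ✗
vin=P91: ✗
vin=P84: ✗
vin=P30: ✓ → 207902
vin=P87: ✗
vin=P22: ✗
vin=P34: ✗
vin=P50: ✗
doors_avg = 207902
—
[honda_sum: make <> 'Honda' AND doors = 4]
vin=P44: ✗
vin=P70: ✗
vin=P11: ✓ → 244881
vin=P46: ✗
vin=P99: ✗
vin=P91: ✓ → 149103
vin=P84: ✗
vin=P30: ✗
vin=P87: ✗
vin=P22: ✗
vin=P34: ✗
vin=P50: ✗
honda_sum = 244881 + 149103 = 393984
—
[toyota_sum: make IN ('Toyota', 'Kia') OR year > 2012]
vin=P44: ✗
vin=P70: ✗
vin=P11: ✓ → 244881
vin=P46: ✓ → 82009
vin=P99: ✓ → 40048
vin=P91: ✓ → 149103
vin=P84: ✗
vin=P30: ✓ → 207902
vin=P87: ✗
vin=P22: ✓ → 159293
vin=P34: ✓ → 42663
vin=P50: ✓ → 71036
toyota_sum = 244881 + 82009 + 40048 + 149103 + 207902 + 159293 + 42663 + 71036 = 996935

doors_avg=207902, honda_sum=393984, toyota_sum=996935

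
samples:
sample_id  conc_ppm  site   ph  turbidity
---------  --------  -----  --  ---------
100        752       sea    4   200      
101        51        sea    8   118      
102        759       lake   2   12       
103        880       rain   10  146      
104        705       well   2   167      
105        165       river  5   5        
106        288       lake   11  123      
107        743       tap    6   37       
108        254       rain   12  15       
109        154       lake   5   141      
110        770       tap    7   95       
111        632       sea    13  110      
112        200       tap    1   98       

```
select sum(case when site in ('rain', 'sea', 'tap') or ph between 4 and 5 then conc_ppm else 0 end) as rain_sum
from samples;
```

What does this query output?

sample_id=100: ✓ → 752
sample_id=101: ✓ → 51
sample_id=102: ✗
sample_id=103: ✓ → 880
sample_id=104: ✗
sample_id=105: ✓ → 165
sample_id=106: ✗
sample_id=107: ✓ → 743
sample_id=108: ✓ → 254
sample_id=109: ✓ → 154
sample_id=110: ✓ → 770
sample_id=111: ✓ → 632
sample_id=112: ✓ → 200
rain_sum = 752 + 51 + 880 + 165 + 743 + 254 + 154 + 770 + 632 + 200 = 4601

4601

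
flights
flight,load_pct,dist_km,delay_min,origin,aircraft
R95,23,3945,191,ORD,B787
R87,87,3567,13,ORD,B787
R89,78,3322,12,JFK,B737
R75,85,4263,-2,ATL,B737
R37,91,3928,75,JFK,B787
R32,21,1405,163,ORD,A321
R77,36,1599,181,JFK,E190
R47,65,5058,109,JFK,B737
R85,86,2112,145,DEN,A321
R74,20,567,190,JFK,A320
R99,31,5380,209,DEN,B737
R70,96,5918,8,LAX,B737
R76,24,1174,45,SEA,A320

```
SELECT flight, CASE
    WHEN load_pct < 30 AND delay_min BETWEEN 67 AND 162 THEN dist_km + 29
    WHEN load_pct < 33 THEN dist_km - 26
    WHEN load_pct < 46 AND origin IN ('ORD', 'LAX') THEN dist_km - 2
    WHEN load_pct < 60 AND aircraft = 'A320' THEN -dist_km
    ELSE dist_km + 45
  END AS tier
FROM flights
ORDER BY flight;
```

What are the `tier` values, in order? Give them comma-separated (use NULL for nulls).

flight=R32: load_pct < 33 → 1379
flight=R37: ELSE → 3973
flight=R47: ELSE → 5103
flight=R70: ELSE → 5963
flight=R74: load_pct < 33 → 541
flight=R75: ELSE → 4308
flight=R76: load_pct < 33 → 1148
flight=R77: ELSE → 1644
flight=R85: ELSE → 2157
flight=R87: ELSE → 3612
flight=R89: ELSE → 3367
flight=R95: load_pct < 33 → 3919
flight=R99: load_pct < 33 → 5354

1379, 3973, 5103, 5963, 541, 4308, 1148, 1644, 2157, 3612, 3367, 3919, 5354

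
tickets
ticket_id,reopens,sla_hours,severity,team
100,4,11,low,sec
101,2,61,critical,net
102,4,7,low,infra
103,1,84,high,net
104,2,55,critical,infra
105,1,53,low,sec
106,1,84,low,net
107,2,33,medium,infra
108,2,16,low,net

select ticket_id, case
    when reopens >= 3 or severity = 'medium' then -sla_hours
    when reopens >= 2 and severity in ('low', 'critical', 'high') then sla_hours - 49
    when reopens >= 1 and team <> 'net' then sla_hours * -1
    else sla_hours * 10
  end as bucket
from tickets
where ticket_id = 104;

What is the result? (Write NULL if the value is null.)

6

ticket_id = 104: reopens=2, sla_hours=55, severity=critical, team=infra.
reopens >= 3 or severity = 'medium' → false
reopens >= 2 and severity in ('low', 'critical', 'high') → true → 6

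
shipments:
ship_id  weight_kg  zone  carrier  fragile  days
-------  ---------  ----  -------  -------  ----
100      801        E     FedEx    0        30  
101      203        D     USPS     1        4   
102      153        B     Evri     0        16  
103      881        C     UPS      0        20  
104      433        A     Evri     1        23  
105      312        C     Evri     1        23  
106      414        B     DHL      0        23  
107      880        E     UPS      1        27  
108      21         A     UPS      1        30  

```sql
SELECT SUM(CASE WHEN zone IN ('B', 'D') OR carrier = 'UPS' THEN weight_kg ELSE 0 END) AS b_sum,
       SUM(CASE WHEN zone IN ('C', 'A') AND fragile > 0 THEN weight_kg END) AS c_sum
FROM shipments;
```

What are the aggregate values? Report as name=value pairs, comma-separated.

b_sum=2552, c_sum=766

[b_sum: zone IN ('B', 'D') OR carrier = 'UPS']
ship_id=100: ✗
ship_id=101: ✓ → 203
ship_id=102: ✓ → 153
ship_id=103: ✓ → 881
ship_id=104: ✗
ship_id=105: ✗
ship_id=106: ✓ → 414
ship_id=107: ✓ → 880
ship_id=108: ✓ → 21
b_sum = 203 + 153 + 881 + 414 + 880 + 21 = 2552
—
[c_sum: zone IN ('C', 'A') AND fragile > 0]
ship_id=100: ✗
ship_id=101: ✗
ship_id=102: ✗
ship_id=103: ✗
ship_id=104: ✓ → 433
ship_id=105: ✓ → 312
ship_id=106: ✗
ship_id=107: ✗
ship_id=108: ✓ → 21
c_sum = 433 + 312 + 21 = 766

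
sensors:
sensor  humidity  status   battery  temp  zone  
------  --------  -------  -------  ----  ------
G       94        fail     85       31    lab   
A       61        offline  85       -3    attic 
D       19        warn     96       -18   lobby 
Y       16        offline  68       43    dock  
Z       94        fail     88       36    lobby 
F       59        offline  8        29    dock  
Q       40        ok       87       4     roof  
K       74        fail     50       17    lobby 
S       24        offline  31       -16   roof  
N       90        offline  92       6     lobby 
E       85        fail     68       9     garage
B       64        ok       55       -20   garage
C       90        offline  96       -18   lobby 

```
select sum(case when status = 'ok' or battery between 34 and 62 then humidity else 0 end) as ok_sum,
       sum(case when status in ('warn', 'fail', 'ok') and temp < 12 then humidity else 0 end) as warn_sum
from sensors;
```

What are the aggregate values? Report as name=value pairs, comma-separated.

ok_sum=178, warn_sum=208

[ok_sum: status = 'ok' or battery between 34 and 62]
sensor=G: ✗
sensor=A: ✗
sensor=D: ✗
sensor=Y: ✗
sensor=Z: ✗
sensor=F: ✗
sensor=Q: ✓ → 40
sensor=K: ✓ → 74
sensor=S: ✗
sensor=N: ✗
sensor=E: ✗
sensor=B: ✓ → 64
sensor=C: ✗
ok_sum = 40 + 74 + 64 = 178
—
[warn_sum: status in ('warn', 'fail', 'ok') and temp < 12]
sensor=G: ✗
sensor=A: ✗
sensor=D: ✓ → 19
sensor=Y: ✗
sensor=Z: ✗
sensor=F: ✗
sensor=Q: ✓ → 40
sensor=K: ✗
sensor=S: ✗
sensor=N: ✗
sensor=E: ✓ → 85
sensor=B: ✓ → 64
sensor=C: ✗
warn_sum = 19 + 40 + 85 + 64 = 208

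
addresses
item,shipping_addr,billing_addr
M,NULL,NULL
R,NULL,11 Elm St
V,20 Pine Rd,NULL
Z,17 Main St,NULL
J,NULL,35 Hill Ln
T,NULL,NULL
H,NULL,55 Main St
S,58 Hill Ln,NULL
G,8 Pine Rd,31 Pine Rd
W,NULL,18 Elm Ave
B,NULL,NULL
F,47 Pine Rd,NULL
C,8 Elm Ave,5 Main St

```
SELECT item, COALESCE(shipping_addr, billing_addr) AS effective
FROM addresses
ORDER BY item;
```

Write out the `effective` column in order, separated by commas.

item=B: shipping_addr=NULL, billing_addr=NULL (all NULL) → NULL
item=C: shipping_addr=8 Elm Ave → 8 Elm Ave
item=F: shipping_addr=47 Pine Rd → 47 Pine Rd
item=G: shipping_addr=8 Pine Rd → 8 Pine Rd
item=H: shipping_addr=NULL, billing_addr=55 Main St → 55 Main St
item=J: shipping_addr=NULL, billing_addr=35 Hill Ln → 35 Hill Ln
item=M: shipping_addr=NULL, billing_addr=NULL (all NULL) → NULL
item=R: shipping_addr=NULL, billing_addr=11 Elm St → 11 Elm St
item=S: shipping_addr=58 Hill Ln → 58 Hill Ln
item=T: shipping_addr=NULL, billing_addr=NULL (all NULL) → NULL
item=V: shipping_addr=20 Pine Rd → 20 Pine Rd
item=W: shipping_addr=NULL, billing_addr=18 Elm Ave → 18 Elm Ave
item=Z: shipping_addr=17 Main St → 17 Main St

NULL, 8 Elm Ave, 47 Pine Rd, 8 Pine Rd, 55 Main St, 35 Hill Ln, NULL, 11 Elm St, 58 Hill Ln, NULL, 20 Pine Rd, 18 Elm Ave, 17 Main St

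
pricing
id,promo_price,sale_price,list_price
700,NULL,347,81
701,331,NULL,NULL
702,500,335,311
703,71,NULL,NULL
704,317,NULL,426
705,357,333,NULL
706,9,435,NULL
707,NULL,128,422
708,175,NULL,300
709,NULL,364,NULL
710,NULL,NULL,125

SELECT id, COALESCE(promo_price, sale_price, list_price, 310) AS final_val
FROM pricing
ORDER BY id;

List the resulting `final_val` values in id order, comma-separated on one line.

id=700: promo_price=NULL, sale_price=347 → 347
id=701: promo_price=331 → 331
id=702: promo_price=500 → 500
id=703: promo_price=71 → 71
id=704: promo_price=317 → 317
id=705: promo_price=357 → 357
id=706: promo_price=9 → 9
id=707: promo_price=NULL, sale_price=128 → 128
id=708: promo_price=175 → 175
id=709: promo_price=NULL, sale_price=364 → 364
id=710: promo_price=NULL, sale_price=NULL, list_price=125 → 125

347, 331, 500, 71, 317, 357, 9, 128, 175, 364, 125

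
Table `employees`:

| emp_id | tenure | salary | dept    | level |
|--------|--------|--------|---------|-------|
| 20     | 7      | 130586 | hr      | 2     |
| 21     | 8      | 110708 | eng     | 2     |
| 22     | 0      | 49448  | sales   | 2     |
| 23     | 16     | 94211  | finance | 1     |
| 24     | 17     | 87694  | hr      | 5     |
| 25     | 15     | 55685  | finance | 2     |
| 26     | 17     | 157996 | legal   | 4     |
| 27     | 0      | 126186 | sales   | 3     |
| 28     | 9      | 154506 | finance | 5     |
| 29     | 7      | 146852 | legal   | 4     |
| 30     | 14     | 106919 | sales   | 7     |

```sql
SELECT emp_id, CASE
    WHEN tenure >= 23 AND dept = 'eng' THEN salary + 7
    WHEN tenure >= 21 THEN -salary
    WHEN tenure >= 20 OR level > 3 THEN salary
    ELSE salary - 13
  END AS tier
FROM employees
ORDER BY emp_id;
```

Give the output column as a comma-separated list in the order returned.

130573, 110695, 49435, 94198, 87694, 55672, 157996, 126173, 154506, 146852, 106919

emp_id=20: ELSE → 130573
emp_id=21: ELSE → 110695
emp_id=22: ELSE → 49435
emp_id=23: ELSE → 94198
emp_id=24: tenure >= 20 OR level > 3 → 87694
emp_id=25: ELSE → 55672
emp_id=26: tenure >= 20 OR level > 3 → 157996
emp_id=27: ELSE → 126173
emp_id=28: tenure >= 20 OR level > 3 → 154506
emp_id=29: tenure >= 20 OR level > 3 → 146852
emp_id=30: tenure >= 20 OR level > 3 → 106919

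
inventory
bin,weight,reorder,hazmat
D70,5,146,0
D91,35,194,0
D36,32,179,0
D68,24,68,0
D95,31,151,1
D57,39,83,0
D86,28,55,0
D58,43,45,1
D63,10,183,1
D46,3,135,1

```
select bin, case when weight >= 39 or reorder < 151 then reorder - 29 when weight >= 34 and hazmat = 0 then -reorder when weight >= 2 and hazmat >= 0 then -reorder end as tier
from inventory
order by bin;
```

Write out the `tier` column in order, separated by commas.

-179, 106, 54, 16, -183, 39, 117, 26, -194, -151

bin=D36: weight >= 2 and hazmat >= 0 → -179
bin=D46: weight >= 39 or reorder < 151 → 106
bin=D57: weight >= 39 or reorder < 151 → 54
bin=D58: weight >= 39 or reorder < 151 → 16
bin=D63: weight >= 2 and hazmat >= 0 → -183
bin=D68: weight >= 39 or reorder < 151 → 39
bin=D70: weight >= 39 or reorder < 151 → 117
bin=D86: weight >= 39 or reorder < 151 → 26
bin=D91: weight >= 34 and hazmat = 0 → -194
bin=D95: weight >= 2 and hazmat >= 0 → -151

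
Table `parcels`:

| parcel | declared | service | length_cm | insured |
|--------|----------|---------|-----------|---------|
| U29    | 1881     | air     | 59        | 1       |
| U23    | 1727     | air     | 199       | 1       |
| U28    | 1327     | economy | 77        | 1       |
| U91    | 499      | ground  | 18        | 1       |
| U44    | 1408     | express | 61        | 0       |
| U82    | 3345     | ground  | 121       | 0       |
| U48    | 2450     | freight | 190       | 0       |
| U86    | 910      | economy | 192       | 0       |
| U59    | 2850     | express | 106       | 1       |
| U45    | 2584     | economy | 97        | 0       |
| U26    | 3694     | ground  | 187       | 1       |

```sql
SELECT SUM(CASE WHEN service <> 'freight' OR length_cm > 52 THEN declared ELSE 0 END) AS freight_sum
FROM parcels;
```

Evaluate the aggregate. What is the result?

22675

parcel=U29: ✓ → 1881
parcel=U23: ✓ → 1727
parcel=U28: ✓ → 1327
parcel=U91: ✓ → 499
parcel=U44: ✓ → 1408
parcel=U82: ✓ → 3345
parcel=U48: ✓ → 2450
parcel=U86: ✓ → 910
parcel=U59: ✓ → 2850
parcel=U45: ✓ → 2584
parcel=U26: ✓ → 3694
freight_sum = 1881 + 1727 + 1327 + 499 + 1408 + 3345 + 2450 + 910 + 2850 + 2584 + 3694 = 22675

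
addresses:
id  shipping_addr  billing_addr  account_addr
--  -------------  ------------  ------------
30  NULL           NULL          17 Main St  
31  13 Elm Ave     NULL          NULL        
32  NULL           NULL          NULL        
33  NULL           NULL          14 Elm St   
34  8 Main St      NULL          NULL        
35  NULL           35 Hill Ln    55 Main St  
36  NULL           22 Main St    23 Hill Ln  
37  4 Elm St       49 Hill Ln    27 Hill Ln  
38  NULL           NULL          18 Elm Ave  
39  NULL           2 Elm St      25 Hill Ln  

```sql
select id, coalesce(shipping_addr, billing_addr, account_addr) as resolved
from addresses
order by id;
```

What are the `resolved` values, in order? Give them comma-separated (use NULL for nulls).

id=30: shipping_addr=NULL, billing_addr=NULL, account_addr=17 Main St → 17 Main St
id=31: shipping_addr=13 Elm Ave → 13 Elm Ave
id=32: shipping_addr=NULL, billing_addr=NULL, account_addr=NULL (all NULL) → NULL
id=33: shipping_addr=NULL, billing_addr=NULL, account_addr=14 Elm St → 14 Elm St
id=34: shipping_addr=8 Main St → 8 Main St
id=35: shipping_addr=NULL, billing_addr=35 Hill Ln → 35 Hill Ln
id=36: shipping_addr=NULL, billing_addr=22 Main St → 22 Main St
id=37: shipping_addr=4 Elm St → 4 Elm St
id=38: shipping_addr=NULL, billing_addr=NULL, account_addr=18 Elm Ave → 18 Elm Ave
id=39: shipping_addr=NULL, billing_addr=2 Elm St → 2 Elm St

17 Main St, 13 Elm Ave, NULL, 14 Elm St, 8 Main St, 35 Hill Ln, 22 Main St, 4 Elm St, 18 Elm Ave, 2 Elm St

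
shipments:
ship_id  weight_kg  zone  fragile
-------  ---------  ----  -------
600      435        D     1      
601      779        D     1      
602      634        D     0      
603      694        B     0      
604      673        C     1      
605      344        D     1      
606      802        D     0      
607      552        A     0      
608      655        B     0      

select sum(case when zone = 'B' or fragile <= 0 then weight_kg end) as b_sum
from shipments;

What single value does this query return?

ship_id=600: ✗
ship_id=601: ✗
ship_id=602: ✓ → 634
ship_id=603: ✓ → 694
ship_id=604: ✗
ship_id=605: ✗
ship_id=606: ✓ → 802
ship_id=607: ✓ → 552
ship_id=608: ✓ → 655
b_sum = 634 + 694 + 802 + 552 + 655 = 3337

3337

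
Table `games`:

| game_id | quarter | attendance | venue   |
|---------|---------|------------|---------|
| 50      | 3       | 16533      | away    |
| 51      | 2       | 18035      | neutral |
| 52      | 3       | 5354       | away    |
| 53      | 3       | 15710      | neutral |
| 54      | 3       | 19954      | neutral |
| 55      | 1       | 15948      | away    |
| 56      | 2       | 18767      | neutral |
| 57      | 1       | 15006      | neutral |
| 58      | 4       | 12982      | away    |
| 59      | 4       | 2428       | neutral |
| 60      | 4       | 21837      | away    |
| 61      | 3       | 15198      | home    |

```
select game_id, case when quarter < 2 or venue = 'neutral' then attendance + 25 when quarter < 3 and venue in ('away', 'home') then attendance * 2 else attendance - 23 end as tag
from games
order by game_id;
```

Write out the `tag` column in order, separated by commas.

game_id=50: ELSE → 16510
game_id=51: quarter < 2 or venue = 'neutral' → 18060
game_id=52: ELSE → 5331
game_id=53: quarter < 2 or venue = 'neutral' → 15735
game_id=54: quarter < 2 or venue = 'neutral' → 19979
game_id=55: quarter < 2 or venue = 'neutral' → 15973
game_id=56: quarter < 2 or venue = 'neutral' → 18792
game_id=57: quarter < 2 or venue = 'neutral' → 15031
game_id=58: ELSE → 12959
game_id=59: quarter < 2 or venue = 'neutral' → 2453
game_id=60: ELSE → 21814
game_id=61: ELSE → 15175

16510, 18060, 5331, 15735, 19979, 15973, 18792, 15031, 12959, 2453, 21814, 15175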